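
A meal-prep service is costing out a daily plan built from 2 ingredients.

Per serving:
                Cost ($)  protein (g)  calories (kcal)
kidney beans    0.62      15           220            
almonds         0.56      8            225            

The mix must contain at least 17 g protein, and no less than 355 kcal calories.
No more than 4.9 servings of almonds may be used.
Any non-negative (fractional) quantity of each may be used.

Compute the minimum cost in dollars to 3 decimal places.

$0.928

This is a linear program. Let x1 = servings of kidney beans, x2 = servings of almonds.
Minimise 0.62x1 + 0.56x2 subject to:
  15x1 + 8x2 ≥ 17   (protein)
  220x1 + 225x2 ≥ 355   (calories)
  x2 ≤ 4.9
  x1, x2 ≥ 0.
Both inputs are positive at the optimum. Binding constraints: protein and calories.
Solving gives x1 = 0.6099, x2 = 0.9814.
Total cost: 0.62·0.6099 + 0.56·0.9814 = 0.92772.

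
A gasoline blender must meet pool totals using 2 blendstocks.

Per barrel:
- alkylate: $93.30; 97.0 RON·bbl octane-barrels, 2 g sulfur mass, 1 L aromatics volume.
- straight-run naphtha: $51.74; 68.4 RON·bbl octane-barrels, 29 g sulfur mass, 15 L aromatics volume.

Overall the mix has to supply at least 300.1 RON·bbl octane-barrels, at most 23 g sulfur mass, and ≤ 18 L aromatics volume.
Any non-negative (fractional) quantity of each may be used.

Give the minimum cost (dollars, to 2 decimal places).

$280.09

This is a linear program. Let x1 = barrels of alkylate, x2 = barrels of straight-run naphtha.
Minimize 93.3x1 + 51.74x2 subject to:
  97x1 + 68.4x2 ≥ 300.1   (octane-barrels)
  2x1 + 29x2 ≤ 23   (sulfur mass)
  1x1 + 15x2 ≤ 18   (aromatics volume)
  x1, x2 ≥ 0.
Both inputs are positive at the optimum. There the octane-barrels and sulfur mass constraints are tight.
So alkylate = 2.6641 barrels, straight-run naphtha = 0.60937 barrels.
Hence cost = 93.3·2.6641 + 51.74·0.60937 = $280.0893.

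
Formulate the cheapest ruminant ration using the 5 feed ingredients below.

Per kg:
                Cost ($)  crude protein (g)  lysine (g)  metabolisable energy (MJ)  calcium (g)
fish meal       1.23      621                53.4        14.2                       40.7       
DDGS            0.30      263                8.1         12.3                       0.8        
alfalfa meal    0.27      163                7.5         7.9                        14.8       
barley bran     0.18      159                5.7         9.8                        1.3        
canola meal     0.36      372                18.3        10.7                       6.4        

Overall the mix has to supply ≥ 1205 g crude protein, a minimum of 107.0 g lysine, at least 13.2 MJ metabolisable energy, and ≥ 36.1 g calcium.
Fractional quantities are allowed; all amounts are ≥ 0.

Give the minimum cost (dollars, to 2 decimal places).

$2.10

Let x1 = kg of fish meal, x2 = kg of DDGS, x3 = kg of alfalfa meal, x4 = kg of barley bran, x5 = kg of canola meal.
Minimise 1.23x1 + 0.3x2 + 0.27x3 + 0.18x4 + 0.36x5 subject to:
  621x1 + 263x2 + 163x3 + 159x4 + 372x5 ≥ 1205   (crude protein)
  53.4x1 + 8.1x2 + 7.5x3 + 5.7x4 + 18.3x5 ≥ 107   (lysine)
  14.2x1 + 12.3x2 + 7.9x3 + 9.8x4 + 10.7x5 ≥ 13.2   (metabolisable energy)
  40.7x1 + 0.8x2 + 14.8x3 + 1.3x4 + 6.4x5 ≥ 36.1   (calcium)
  x1, x2, x3, x4, x5 ≥ 0.
At the optimum only canola meal is positive (fish meal, DDGS, alfalfa meal, barley bran = 0). The lysine requirement is met with equality.
So canola meal = 5.847 kg.
Objective = 0.36·5.847 = 2.1049.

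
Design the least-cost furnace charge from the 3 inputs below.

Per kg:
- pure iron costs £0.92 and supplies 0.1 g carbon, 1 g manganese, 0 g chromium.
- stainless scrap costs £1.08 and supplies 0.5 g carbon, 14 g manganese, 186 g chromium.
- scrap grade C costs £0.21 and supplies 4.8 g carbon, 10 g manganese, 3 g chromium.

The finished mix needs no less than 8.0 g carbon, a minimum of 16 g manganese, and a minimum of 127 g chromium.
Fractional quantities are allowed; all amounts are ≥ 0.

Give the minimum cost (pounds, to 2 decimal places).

£1.05

Let x1 = kg of pure iron, x2 = kg of stainless scrap, x3 = kg of scrap grade C.
min 0.92x1 + 1.08x2 + 0.21x3 subject to:
  0.1x1 + 0.5x2 + 4.8x3 ≥ 8   (carbon)
  1x1 + 14x2 + 10x3 ≥ 16   (manganese)
  186x2 + 3x3 ≥ 127   (chromium)
  x1, x2, x3 ≥ 0.
At the optimum only stainless scrap, scrap grade C are positive (pure iron = 0). The carbon and chromium requirements are met with equality.
Solving gives x2 = 0.657, x3 = 1.598.
Objective = 1.08·0.657 + 0.21·1.598 = 1.0451.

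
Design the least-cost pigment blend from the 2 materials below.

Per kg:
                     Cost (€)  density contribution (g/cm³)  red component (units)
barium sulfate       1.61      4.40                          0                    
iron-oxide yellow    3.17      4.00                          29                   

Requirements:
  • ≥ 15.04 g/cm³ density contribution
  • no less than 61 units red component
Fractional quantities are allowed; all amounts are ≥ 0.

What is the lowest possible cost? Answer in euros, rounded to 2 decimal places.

€9.09

This is a linear program. Let x1 = kg of barium sulfate, x2 = kg of iron-oxide yellow.
Minimise 1.61x1 + 3.17x2 subject to:
  4.4x1 + 4x2 ≥ 15.04   (density contribution)
  29x2 ≥ 61   (red component)
  x1, x2 ≥ 0.
Both inputs are positive at the optimum. The density contribution and red component requirements are met with equality.
Optimal quantities: barium sulfate = 1.506 kg, iron-oxide yellow = 2.103 kg.
Total cost: 1.61·1.506 + 3.17·2.103 = 9.0912.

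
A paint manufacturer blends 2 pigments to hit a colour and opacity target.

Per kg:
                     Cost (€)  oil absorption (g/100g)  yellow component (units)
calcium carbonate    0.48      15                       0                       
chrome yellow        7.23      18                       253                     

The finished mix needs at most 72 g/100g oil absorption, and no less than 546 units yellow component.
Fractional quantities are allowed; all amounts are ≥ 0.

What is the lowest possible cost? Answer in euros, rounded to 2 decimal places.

Let x1 = kg of calcium carbonate, x2 = kg of chrome yellow.
min 0.48x1 + 7.23x2 with:
  15x1 + 18x2 ≤ 72   (oil absorption)
  253x2 ≥ 546   (yellow component)
  x1, x2 ≥ 0.
The optimal basis is {chrome yellow}; calcium carbonate drops out. There the yellow component constraint is tight.
That vertex is x2 = 2.158.
Total cost: 7.23·2.158 = 15.6023.

€15.60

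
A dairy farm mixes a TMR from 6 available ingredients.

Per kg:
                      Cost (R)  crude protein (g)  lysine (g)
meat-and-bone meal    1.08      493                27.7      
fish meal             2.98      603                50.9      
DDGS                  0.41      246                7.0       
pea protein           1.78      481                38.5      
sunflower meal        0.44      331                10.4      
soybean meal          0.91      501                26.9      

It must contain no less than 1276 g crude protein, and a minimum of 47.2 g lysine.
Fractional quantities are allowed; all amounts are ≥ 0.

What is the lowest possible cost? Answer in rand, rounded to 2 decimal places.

R1.85

Treat it as an LP. Let x1 = kg of meat-and-bone meal, x2 = kg of fish meal, x3 = kg of DDGS, x4 = kg of pea protein, x5 = kg of sunflower meal, x6 = kg of soybean meal.
min 1.08x1 + 2.98x2 + 0.41x3 + 1.78x4 + 0.44x5 + 0.91x6 s.t.:
  493x1 + 603x2 + 246x3 + 481x4 + 331x5 + 501x6 ≥ 1276   (crude protein)
  27.7x1 + 50.9x2 + 7x3 + 38.5x4 + 10.4x5 + 26.9x6 ≥ 47.2   (lysine)
  x1, x2, x3, x4, x5, x6 ≥ 0.
The minimum-cost mix takes nothing from meat-and-bone meal, fish meal, DDGS, pea protein — only sunflower meal, soybean meal. There the crude protein and lysine constraints are tight.
Solving gives x5 = 2.891, x6 = 0.637.
Objective = 0.44·2.891 + 0.91·0.637 = 1.8517.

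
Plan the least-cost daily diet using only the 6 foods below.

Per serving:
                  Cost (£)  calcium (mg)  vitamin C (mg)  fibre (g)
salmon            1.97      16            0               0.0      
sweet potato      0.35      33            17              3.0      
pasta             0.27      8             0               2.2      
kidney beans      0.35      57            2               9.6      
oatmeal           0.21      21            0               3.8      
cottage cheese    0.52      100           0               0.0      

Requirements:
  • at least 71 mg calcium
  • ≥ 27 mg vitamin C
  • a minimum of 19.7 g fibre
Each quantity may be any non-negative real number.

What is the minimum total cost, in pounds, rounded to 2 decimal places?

£1.05

Set it up as a linear program. Let x1 = servings of salmon, x2 = servings of sweet potato, x3 = servings of pasta, x4 = servings of kidney beans, x5 = servings of oatmeal, x6 = servings of cottage cheese.
Minimize 1.97x1 + 0.35x2 + 0.27x3 + 0.35x4 + 0.21x5 + 0.52x6 with:
  16x1 + 33x2 + 8x3 + 57x4 + 21x5 + 100x6 ≥ 71   (calcium)
  17x2 + 2x4 ≥ 27   (vitamin C)
  3x2 + 2.2x3 + 9.6x4 + 3.8x5 ≥ 19.7   (fibre)
  x1, x2, x3, x4, x5, x6 ≥ 0.
The cheapest feasible vertex uses only sweet potato, kidney beans; salmon, pasta, oatmeal, cottage cheese are not used. The vitamin C and fibre requirements are met with equality.
So sweet potato = 1.398 servings, kidney beans = 1.615 servings.
Total cost: 0.35·1.398 + 0.35·1.615 = 1.0546.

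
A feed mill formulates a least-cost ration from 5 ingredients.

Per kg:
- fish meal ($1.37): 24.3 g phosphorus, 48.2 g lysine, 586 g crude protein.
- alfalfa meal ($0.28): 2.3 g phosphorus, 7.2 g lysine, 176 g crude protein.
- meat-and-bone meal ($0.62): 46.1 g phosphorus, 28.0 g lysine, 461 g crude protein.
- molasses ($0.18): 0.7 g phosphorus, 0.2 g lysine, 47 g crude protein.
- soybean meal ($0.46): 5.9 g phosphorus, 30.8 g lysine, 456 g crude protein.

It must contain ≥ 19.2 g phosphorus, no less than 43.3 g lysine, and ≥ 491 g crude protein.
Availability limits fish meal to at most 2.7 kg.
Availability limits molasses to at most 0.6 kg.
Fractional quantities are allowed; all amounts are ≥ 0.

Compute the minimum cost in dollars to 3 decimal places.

$0.701

This is a linear program. Let x1 = kg of fish meal, x2 = kg of alfalfa meal, x3 = kg of meat-and-bone meal, x4 = kg of molasses, x5 = kg of soybean meal.
min 1.37x1 + 0.28x2 + 0.62x3 + 0.18x4 + 0.46x5 subject to:
  24.3x1 + 2.3x2 + 46.1x3 + 0.7x4 + 5.9x5 ≥ 19.2   (phosphorus)
  48.2x1 + 7.2x2 + 28x3 + 0.2x4 + 30.8x5 ≥ 43.3   (lysine)
  586x1 + 176x2 + 461x3 + 47x4 + 456x5 ≥ 491   (crude protein)
  x1 ≤ 2.7
  x4 ≤ 0.6
  x1, x2, x3, x4, x5 ≥ 0.
The minimum-cost mix takes nothing from fish meal, alfalfa meal, molasses — only meat-and-bone meal, soybean meal. There the phosphorus and lysine constraints are tight.
Optimal quantities: meat-and-bone meal = 0.26771 kg, soybean meal = 1.1625 kg.
Objective = 0.62·0.26771 + 0.46·1.1625 = 0.70073.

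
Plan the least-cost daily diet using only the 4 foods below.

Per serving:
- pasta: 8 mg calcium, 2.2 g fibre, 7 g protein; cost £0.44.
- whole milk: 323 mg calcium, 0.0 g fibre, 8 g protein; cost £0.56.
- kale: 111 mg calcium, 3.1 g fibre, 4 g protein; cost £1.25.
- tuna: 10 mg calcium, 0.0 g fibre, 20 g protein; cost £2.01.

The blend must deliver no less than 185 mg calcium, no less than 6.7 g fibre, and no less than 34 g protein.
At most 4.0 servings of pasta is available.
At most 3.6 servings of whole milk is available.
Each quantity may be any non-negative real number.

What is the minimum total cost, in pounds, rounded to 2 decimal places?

£2.18

This is a linear program. Let x1 = servings of pasta, x2 = servings of whole milk, x3 = servings of kale, x4 = servings of tuna.
Minimize 0.44x1 + 0.56x2 + 1.25x3 + 2.01x4 s.t.:
  8x1 + 323x2 + 111x3 + 10x4 ≥ 185   (calcium)
  2.2x1 + 3.1x3 ≥ 6.7   (fibre)
  7x1 + 8x2 + 4x3 + 20x4 ≥ 34   (protein)
  x1 ≤ 4
  x2 ≤ 3.6
  x1, x2, x3, x4 ≥ 0.
The optimal basis is {pasta, whole milk}; kale, tuna drop out. Binding constraints: protein and the pasta cap.
Solving gives x1 = 4, x2 = 0.75.
Cost = 0.44·4 + 0.56·0.75 = 2.1800.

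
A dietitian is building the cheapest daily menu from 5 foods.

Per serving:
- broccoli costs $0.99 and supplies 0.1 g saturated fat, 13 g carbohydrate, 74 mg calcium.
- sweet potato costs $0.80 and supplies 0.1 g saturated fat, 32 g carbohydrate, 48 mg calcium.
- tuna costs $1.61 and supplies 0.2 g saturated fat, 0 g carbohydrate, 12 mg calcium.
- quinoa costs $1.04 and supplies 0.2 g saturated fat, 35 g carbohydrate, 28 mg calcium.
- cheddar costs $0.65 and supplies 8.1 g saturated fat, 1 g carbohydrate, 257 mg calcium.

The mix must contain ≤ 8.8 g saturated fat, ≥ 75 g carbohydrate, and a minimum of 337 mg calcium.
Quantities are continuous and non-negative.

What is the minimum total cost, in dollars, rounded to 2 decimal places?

$2.42

Let x1 = servings of broccoli, x2 = servings of sweet potato, x3 = servings of tuna, x4 = servings of quinoa, x5 = servings of cheddar.
min 0.99x1 + 0.8x2 + 1.61x3 + 1.04x4 + 0.65x5 with:
  0.1x1 + 0.1x2 + 0.2x3 + 0.2x4 + 8.1x5 ≤ 8.8   (saturated fat)
  13x1 + 32x2 + 35x4 + 1x5 ≥ 75   (carbohydrate)
  74x1 + 48x2 + 12x3 + 28x4 + 257x5 ≥ 337   (calcium)
  x1, x2, x3, x4, x5 ≥ 0.
The cheapest feasible vertex uses only sweet potato, cheddar; broccoli, tuna, quinoa are not used. There the carbohydrate and calcium constraints are tight.
Optimal quantities: sweet potato = 2.316 servings, cheddar = 0.8787 servings.
Cost = 0.8·2.316 + 0.65·0.8787 = 2.4240.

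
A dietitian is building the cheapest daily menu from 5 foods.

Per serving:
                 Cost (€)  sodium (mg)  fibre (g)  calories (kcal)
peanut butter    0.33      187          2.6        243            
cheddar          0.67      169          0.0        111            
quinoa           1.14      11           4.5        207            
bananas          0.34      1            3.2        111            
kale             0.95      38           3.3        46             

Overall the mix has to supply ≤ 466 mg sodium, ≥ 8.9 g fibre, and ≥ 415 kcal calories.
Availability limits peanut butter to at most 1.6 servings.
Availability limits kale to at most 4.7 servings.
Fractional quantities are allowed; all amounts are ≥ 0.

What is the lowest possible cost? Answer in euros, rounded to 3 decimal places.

€0.983

Set it up as a linear program. Let x1 = servings of peanut butter, x2 = servings of cheddar, x3 = servings of quinoa, x4 = servings of bananas, x5 = servings of kale.
Minimise 0.33x1 + 0.67x2 + 1.14x3 + 0.34x4 + 0.95x5 subject to:
  187x1 + 169x2 + 11x3 + 1x4 + 38x5 ≤ 466   (sodium)
  2.6x1 + 4.5x3 + 3.2x4 + 3.3x5 ≥ 8.9   (fibre)
  243x1 + 111x2 + 207x3 + 111x4 + 46x5 ≥ 415   (calories)
  x1 ≤ 1.6
  x5 ≤ 4.7
  x1, x2, x3, x4, x5 ≥ 0.
The optimal basis is {peanut butter, bananas}; cheddar, quinoa, kale drop out. The fibre and calories requirements are met with equality.
So peanut butter = 0.6955 servings, bananas = 2.216 servings.
Hence cost = 0.33·0.6955 + 0.34·2.216 = €0.98296.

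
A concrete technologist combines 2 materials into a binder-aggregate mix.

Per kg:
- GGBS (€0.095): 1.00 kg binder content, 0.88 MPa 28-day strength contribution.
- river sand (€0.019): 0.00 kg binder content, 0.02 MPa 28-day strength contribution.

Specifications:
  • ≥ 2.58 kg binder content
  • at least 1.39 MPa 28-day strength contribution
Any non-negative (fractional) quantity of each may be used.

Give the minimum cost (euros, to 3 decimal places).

Treat it as an LP. Let x1 = kg of GGBS, x2 = kg of river sand.
Minimise 0.095x1 + 0.019x2 subject to:
  1x1 ≥ 2.58   (binder content)
  0.88x1 + 0.02x2 ≥ 1.39   (28-day strength contribution)
  x1, x2 ≥ 0.
At the optimum only GGBS is positive (river sand = 0). The binder content requirement is met with equality.
Solving gives x1 = 2.58.
Objective = 0.095·2.58 = 0.24510.

€0.245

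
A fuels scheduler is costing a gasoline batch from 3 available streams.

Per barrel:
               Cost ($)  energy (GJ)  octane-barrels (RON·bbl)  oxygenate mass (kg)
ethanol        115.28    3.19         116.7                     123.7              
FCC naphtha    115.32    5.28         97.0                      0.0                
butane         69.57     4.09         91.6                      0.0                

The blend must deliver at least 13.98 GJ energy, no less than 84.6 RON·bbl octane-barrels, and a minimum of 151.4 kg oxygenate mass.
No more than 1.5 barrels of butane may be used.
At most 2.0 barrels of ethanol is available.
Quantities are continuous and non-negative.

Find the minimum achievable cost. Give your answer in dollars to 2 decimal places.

$331.52

Let x1 = barrels of ethanol, x2 = barrels of FCC naphtha, x3 = barrels of butane.
Minimise 115.28x1 + 115.32x2 + 69.57x3 subject to:
  3.19x1 + 5.28x2 + 4.09x3 ≥ 13.98   (energy)
  116.7x1 + 97x2 + 91.6x3 ≥ 84.6   (octane-barrels)
  123.7x1 ≥ 151.4   (oxygenate mass)
  x3 ≤ 1.5
  x1 ≤ 2
  x1, x2, x3 ≥ 0.
All 3 inputs are positive at the optimum. There the energy, oxygenate mass, the butane cap constraints are tight.
Solving gives x1 = 1.224, x2 = 0.7463, x3 = 1.5.
Hence cost = 115.28·1.224 + 115.32·0.7463 + 69.57·1.5 = $331.5210.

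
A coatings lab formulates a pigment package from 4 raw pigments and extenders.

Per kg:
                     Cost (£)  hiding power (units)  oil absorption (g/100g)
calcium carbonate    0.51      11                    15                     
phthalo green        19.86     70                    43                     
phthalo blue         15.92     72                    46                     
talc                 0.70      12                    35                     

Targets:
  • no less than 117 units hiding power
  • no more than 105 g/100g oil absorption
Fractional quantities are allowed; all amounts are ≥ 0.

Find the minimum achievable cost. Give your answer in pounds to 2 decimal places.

£18.58

Set it up as a linear program. Let x1 = kg of calcium carbonate, x2 = kg of phthalo green, x3 = kg of phthalo blue, x4 = kg of talc.
min 0.51x1 + 19.86x2 + 15.92x3 + 0.7x4 with:
  11x1 + 70x2 + 72x3 + 12x4 ≥ 117   (hiding power)
  15x1 + 43x2 + 46x3 + 35x4 ≤ 105   (oil absorption)
  x1, x2, x3, x4 ≥ 0.
The minimum-cost mix takes nothing from phthalo green, talc — only calcium carbonate, phthalo blue. Binding constraints: hiding power and oil absorption.
So calcium carbonate = 3.7944 kg, phthalo blue = 1.0453 kg.
Cost = 0.51·3.7944 + 15.92·1.0453 = 18.5763.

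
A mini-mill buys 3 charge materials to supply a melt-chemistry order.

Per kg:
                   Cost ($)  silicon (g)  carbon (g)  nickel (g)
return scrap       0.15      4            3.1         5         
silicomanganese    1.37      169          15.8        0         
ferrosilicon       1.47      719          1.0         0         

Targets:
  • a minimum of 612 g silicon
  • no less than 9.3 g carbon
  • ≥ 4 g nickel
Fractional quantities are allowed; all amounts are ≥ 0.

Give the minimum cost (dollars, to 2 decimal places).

Let x1 = kg of return scrap, x2 = kg of silicomanganese, x3 = kg of ferrosilicon.
min 0.15x1 + 1.37x2 + 1.47x3 s.t.:
  4x1 + 169x2 + 719x3 ≥ 612   (silicon)
  3.1x1 + 15.8x2 + 1x3 ≥ 9.3   (carbon)
  5x1 ≥ 4   (nickel)
  x1, x2, x3 ≥ 0.
At the optimum only return scrap, ferrosilicon are positive (silicomanganese = 0). Binding constraints: silicon and carbon.
So return scrap = 2.73 kg, ferrosilicon = 0.836 kg.
Cost = 0.15·2.73 + 1.47·0.836 = 1.6384.

$1.64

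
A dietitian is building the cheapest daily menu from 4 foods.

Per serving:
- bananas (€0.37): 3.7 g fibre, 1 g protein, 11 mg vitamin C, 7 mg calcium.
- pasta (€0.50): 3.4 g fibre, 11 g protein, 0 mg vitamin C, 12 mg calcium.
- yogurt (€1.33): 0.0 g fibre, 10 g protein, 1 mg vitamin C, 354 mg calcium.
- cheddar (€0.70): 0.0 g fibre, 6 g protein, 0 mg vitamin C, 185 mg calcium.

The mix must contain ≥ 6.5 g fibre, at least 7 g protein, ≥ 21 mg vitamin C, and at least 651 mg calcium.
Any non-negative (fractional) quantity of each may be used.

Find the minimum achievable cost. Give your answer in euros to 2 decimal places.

Treat it as an LP. Let x1 = servings of bananas, x2 = servings of pasta, x3 = servings of yogurt, x4 = servings of cheddar.
min 0.37x1 + 0.5x2 + 1.33x3 + 0.7x4 subject to:
  3.7x1 + 3.4x2 ≥ 6.5   (fibre)
  1x1 + 11x2 + 10x3 + 6x4 ≥ 7   (protein)
  11x1 + 1x3 ≥ 21   (vitamin C)
  7x1 + 12x2 + 354x3 + 185x4 ≥ 651   (calcium)
  x1, x2, x3, x4 ≥ 0.
The optimal basis is {bananas, yogurt}; pasta, cheddar drop out. There the fibre and calcium constraints are tight.
Optimal quantities: bananas = 1.757 servings, yogurt = 1.804 servings.
Cost = 0.37·1.757 + 1.33·1.804 = 3.0494.

€3.05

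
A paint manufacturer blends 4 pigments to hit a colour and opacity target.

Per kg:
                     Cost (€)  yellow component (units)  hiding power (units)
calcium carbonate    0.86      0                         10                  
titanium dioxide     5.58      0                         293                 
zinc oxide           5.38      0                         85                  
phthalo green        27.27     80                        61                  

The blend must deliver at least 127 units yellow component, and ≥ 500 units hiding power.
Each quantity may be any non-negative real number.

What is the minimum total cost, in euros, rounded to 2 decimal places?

€50.97

Set it up as a linear program. Let x1 = kg of calcium carbonate, x2 = kg of titanium dioxide, x3 = kg of zinc oxide, x4 = kg of phthalo green.
min 0.86x1 + 5.58x2 + 5.38x3 + 27.27x4 s.t.:
  80x4 ≥ 127   (yellow component)
  10x1 + 293x2 + 85x3 + 61x4 ≥ 500   (hiding power)
  x1, x2, x3, x4 ≥ 0.
The optimal basis is {titanium dioxide, phthalo green}; calcium carbonate, zinc oxide drop out. Binding constraints: yellow component and hiding power.
Optimal quantities: titanium dioxide = 1.376 kg, phthalo green = 1.5875 kg.
Cost = 5.58·1.376 + 27.27·1.5875 = 50.9692.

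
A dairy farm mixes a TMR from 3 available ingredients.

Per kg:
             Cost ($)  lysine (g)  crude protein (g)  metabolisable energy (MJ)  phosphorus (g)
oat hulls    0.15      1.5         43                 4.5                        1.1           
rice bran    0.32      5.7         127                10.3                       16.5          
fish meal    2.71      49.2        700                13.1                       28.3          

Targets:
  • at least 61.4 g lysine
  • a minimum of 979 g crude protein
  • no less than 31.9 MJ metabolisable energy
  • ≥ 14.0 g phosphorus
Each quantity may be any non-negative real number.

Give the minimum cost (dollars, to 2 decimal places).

$3.40

Let x1 = kg of oat hulls, x2 = kg of rice bran, x3 = kg of fish meal.
Minimize 0.15x1 + 0.32x2 + 2.71x3 s.t.:
  1.5x1 + 5.7x2 + 49.2x3 ≥ 61.4   (lysine)
  43x1 + 127x2 + 700x3 ≥ 979   (crude protein)
  4.5x1 + 10.3x2 + 13.1x3 ≥ 31.9   (metabolisable energy)
  1.1x1 + 16.5x2 + 28.3x3 ≥ 14   (phosphorus)
  x1, x2, x3 ≥ 0.
The minimum-cost mix takes nothing from oat hulls — only rice bran, fish meal. There the lysine and crude protein constraints are tight.
Solving gives x2 = 2.297, x3 = 0.9819.
Objective = 0.32·2.297 + 2.71·0.9819 = 3.3960.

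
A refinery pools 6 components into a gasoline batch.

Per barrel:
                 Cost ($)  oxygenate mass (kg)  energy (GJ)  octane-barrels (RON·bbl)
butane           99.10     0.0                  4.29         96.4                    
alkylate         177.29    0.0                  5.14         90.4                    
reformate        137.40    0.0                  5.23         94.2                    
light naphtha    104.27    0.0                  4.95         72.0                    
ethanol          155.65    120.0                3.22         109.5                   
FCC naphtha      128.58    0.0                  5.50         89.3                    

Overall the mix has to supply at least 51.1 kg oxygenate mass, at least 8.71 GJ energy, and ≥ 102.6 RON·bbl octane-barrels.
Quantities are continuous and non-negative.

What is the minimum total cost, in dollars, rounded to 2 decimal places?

Set it up as a linear program. Let x1 = barrels of butane, x2 = barrels of alkylate, x3 = barrels of reformate, x4 = barrels of light naphtha, x5 = barrels of ethanol, x6 = barrels of FCC naphtha.
Minimize 99.1x1 + 177.29x2 + 137.4x3 + 104.27x4 + 155.65x5 + 128.58x6 s.t.:
  120x5 ≥ 51.1   (oxygenate mass)
  4.29x1 + 5.14x2 + 5.23x3 + 4.95x4 + 3.22x5 + 5.5x6 ≥ 8.71   (energy)
  96.4x1 + 90.4x2 + 94.2x3 + 72x4 + 109.5x5 + 89.3x6 ≥ 102.6   (octane-barrels)
  x1, x2, x3, x4, x5, x6 ≥ 0.
The optimal basis is {light naphtha, ethanol}; butane, alkylate, reformate, FCC naphtha drop out. The oxygenate mass and energy requirements are met with equality.
That vertex is x4 = 1.4826, x5 = 0.42583.
Hence cost = 104.27·1.4826 + 155.65·0.42583 = $220.8711.

$220.87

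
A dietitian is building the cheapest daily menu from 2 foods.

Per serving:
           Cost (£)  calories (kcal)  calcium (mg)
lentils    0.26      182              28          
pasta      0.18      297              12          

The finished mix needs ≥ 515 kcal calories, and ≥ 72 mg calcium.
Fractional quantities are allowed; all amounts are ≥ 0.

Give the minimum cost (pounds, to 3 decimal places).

Set it up as a linear program. Let x1 = servings of lentils, x2 = servings of pasta.
min 0.26x1 + 0.18x2 subject to:
  182x1 + 297x2 ≥ 515   (calories)
  28x1 + 12x2 ≥ 72   (calcium)
  x1, x2 ≥ 0.
Both inputs are positive at the optimum. There the calories and calcium constraints are tight.
That vertex is x1 = 2.479, x2 = 0.2146.
Cost = 0.26·2.479 + 0.18·0.2146 = 0.68317.

£0.683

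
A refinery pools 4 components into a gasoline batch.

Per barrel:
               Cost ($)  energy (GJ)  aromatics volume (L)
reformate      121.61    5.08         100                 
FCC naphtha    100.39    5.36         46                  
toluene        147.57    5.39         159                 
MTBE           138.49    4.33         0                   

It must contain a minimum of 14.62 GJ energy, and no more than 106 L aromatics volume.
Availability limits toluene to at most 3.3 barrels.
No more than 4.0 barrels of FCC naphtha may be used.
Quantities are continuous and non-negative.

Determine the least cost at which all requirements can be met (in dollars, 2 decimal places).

$303.90

This is a linear program. Let x1 = barrels of reformate, x2 = barrels of FCC naphtha, x3 = barrels of toluene, x4 = barrels of MTBE.
min 121.61x1 + 100.39x2 + 147.57x3 + 138.49x4 s.t.:
  5.08x1 + 5.36x2 + 5.39x3 + 4.33x4 ≥ 14.62   (energy)
  100x1 + 46x2 + 159x3 ≤ 106   (aromatics volume)
  x3 ≤ 3.3
  x2 ≤ 4
  x1, x2, x3, x4 ≥ 0.
The optimal basis is {FCC naphtha, MTBE}; reformate, toluene drop out. The energy and aromatics volume requirements are met with equality.
Optimal quantities: FCC naphtha = 2.30435 barrels, MTBE = 0.523948 barrels.
Objective = 100.39·2.30435 + 138.49·0.523948 = 303.8953.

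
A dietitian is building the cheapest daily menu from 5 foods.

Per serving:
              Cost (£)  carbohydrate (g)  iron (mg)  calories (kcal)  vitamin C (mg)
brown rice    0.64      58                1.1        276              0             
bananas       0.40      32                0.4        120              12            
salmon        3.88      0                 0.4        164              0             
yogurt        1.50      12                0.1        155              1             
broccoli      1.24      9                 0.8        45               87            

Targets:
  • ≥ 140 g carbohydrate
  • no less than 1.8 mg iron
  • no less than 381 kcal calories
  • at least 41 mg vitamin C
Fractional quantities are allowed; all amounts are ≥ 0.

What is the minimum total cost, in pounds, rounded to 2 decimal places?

£1.71

This is a linear program. Let x1 = servings of brown rice, x2 = servings of bananas, x3 = servings of salmon, x4 = servings of yogurt, x5 = servings of broccoli.
Minimize 0.64x1 + 0.4x2 + 3.88x3 + 1.5x4 + 1.24x5 subject to:
  58x1 + 32x2 + 12x4 + 9x5 ≥ 140   (carbohydrate)
  1.1x1 + 0.4x2 + 0.4x3 + 0.1x4 + 0.8x5 ≥ 1.8   (iron)
  276x1 + 120x2 + 164x3 + 155x4 + 45x5 ≥ 381   (calories)
  12x2 + 1x4 + 87x5 ≥ 41   (vitamin C)
  x1, x2, x3, x4, x5 ≥ 0.
The cheapest feasible vertex uses only brown rice, bananas; salmon, yogurt, broccoli are not used. There the carbohydrate and vitamin C constraints are tight.
That vertex is x1 = 0.5287, x2 = 3.417.
Hence cost = 0.64·0.5287 + 0.4·3.417 = £1.7052.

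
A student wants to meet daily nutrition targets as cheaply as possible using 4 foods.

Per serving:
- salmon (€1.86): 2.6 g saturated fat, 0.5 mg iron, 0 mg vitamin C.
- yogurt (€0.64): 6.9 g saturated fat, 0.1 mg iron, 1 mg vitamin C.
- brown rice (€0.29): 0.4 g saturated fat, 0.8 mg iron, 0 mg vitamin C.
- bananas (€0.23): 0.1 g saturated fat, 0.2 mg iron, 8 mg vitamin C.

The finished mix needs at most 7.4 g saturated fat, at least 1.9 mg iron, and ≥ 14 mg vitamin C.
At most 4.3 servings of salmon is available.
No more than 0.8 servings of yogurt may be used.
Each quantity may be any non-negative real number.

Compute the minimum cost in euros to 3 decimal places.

Let x1 = servings of salmon, x2 = servings of yogurt, x3 = servings of brown rice, x4 = servings of bananas.
min 1.86x1 + 0.64x2 + 0.29x3 + 0.23x4 subject to:
  2.6x1 + 6.9x2 + 0.4x3 + 0.1x4 ≤ 7.4   (saturated fat)
  0.5x1 + 0.1x2 + 0.8x3 + 0.2x4 ≥ 1.9   (iron)
  1x2 + 8x4 ≥ 14   (vitamin C)
  x1 ≤ 4.3
  x2 ≤ 0.8
  x1, x2, x3, x4 ≥ 0.
The optimal basis is {brown rice, bananas}; salmon, yogurt drop out. Binding constraints: iron and vitamin C.
Solving gives x3 = 1.937, x4 = 1.75.
Cost = 0.29·1.937 + 0.23·1.75 = 0.96423.

€0.964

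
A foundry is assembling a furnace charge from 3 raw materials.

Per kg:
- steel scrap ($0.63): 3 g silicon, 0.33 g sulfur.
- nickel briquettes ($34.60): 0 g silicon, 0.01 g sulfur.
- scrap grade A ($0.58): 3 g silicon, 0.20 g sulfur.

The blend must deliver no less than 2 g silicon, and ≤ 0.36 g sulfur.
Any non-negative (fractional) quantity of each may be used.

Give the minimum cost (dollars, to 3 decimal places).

Let x1 = kg of steel scrap, x2 = kg of nickel briquettes, x3 = kg of scrap grade A.
Minimize 0.63x1 + 34.6x2 + 0.58x3 s.t.:
  3x1 + 3x3 ≥ 2   (silicon)
  0.33x1 + 0.01x2 + 0.2x3 ≤ 0.36   (sulfur)
  x1, x2, x3 ≥ 0.
The minimum-cost mix takes nothing from steel scrap, nickel briquettes — only scrap grade A. The silicon requirement is met with equality.
That vertex is x3 = 0.6667.
Cost = 0.58·0.6667 = 0.38669.

$0.387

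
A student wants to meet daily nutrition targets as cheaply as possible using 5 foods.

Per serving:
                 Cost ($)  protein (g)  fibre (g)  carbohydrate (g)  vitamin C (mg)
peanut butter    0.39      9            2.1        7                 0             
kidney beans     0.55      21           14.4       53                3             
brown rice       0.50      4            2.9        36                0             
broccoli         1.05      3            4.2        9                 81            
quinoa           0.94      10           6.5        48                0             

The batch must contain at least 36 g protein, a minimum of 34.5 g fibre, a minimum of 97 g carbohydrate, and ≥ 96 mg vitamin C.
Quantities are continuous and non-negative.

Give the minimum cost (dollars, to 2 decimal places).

Treat it as an LP. Let x1 = servings of peanut butter, x2 = servings of kidney beans, x3 = servings of brown rice, x4 = servings of broccoli, x5 = servings of quinoa.
Minimize 0.39x1 + 0.55x2 + 0.5x3 + 1.05x4 + 0.94x5 s.t.:
  9x1 + 21x2 + 4x3 + 3x4 + 10x5 ≥ 36   (protein)
  2.1x1 + 14.4x2 + 2.9x3 + 4.2x4 + 6.5x5 ≥ 34.5   (fibre)
  7x1 + 53x2 + 36x3 + 9x4 + 48x5 ≥ 97   (carbohydrate)
  3x2 + 81x4 ≥ 96   (vitamin C)
  x1, x2, x3, x4, x5 ≥ 0.
The minimum-cost mix takes nothing from peanut butter, brown rice, quinoa — only kidney beans, broccoli. There the fibre and vitamin C constraints are tight.
Solving gives x2 = 2.073, x4 = 1.108.
Objective = 0.55·2.073 + 1.05·1.108 = 2.3036.

$2.30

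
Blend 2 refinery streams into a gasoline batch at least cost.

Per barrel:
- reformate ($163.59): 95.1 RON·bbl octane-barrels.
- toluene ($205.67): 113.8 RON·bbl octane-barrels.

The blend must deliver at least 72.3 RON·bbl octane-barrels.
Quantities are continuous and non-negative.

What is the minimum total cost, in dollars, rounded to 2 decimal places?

This is a linear program. Let x1 = barrels of reformate, x2 = barrels of toluene.
Minimize 163.59x1 + 205.67x2 s.t.:
  95.1x1 + 113.8x2 ≥ 72.3   (octane-barrels)
  x1, x2 ≥ 0.
At the optimum only reformate is positive (toluene = 0). There the octane-barrels constraint is tight.
So reformate = 0.76025 barrels.
Total cost: 163.59·0.76025 = 124.3693.

$124.37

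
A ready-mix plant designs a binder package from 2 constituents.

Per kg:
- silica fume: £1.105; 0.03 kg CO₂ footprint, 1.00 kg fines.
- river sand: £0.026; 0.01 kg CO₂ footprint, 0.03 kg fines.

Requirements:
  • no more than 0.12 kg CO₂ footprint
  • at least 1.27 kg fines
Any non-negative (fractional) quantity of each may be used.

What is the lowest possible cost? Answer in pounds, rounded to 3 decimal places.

Let x1 = kg of silica fume, x2 = kg of river sand.
min 1.105x1 + 0.026x2 with:
  0.03x1 + 0.01x2 ≤ 0.12   (CO₂ footprint)
  1x1 + 0.03x2 ≥ 1.27   (fines)
  x1, x2 ≥ 0.
Both inputs are positive at the optimum. The CO₂ footprint and fines requirements are met with equality.
Solving gives x1 = 1, x2 = 9.
Total cost: 1.105·1 + 0.026·9 = 1.33900.

£1.339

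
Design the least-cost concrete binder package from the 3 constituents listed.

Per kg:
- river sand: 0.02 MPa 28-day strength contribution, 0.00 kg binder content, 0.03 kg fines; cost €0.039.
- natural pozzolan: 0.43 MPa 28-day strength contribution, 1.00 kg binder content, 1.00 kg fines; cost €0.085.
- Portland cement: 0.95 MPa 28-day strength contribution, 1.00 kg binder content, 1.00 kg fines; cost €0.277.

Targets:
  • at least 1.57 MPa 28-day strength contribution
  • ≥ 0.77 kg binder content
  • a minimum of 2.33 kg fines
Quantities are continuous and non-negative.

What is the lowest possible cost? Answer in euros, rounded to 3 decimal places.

Treat it as an LP. Let x1 = kg of river sand, x2 = kg of natural pozzolan, x3 = kg of Portland cement.
min 0.039x1 + 0.085x2 + 0.277x3 s.t.:
  0.02x1 + 0.43x2 + 0.95x3 ≥ 1.57   (28-day strength contribution)
  1x2 + 1x3 ≥ 0.77   (binder content)
  0.03x1 + 1x2 + 1x3 ≥ 2.33   (fines)
  x1, x2, x3 ≥ 0.
The optimal basis is {natural pozzolan}; river sand, Portland cement drop out. The 28-day strength contribution requirement is met with equality.
Solving gives x2 = 3.651.
Cost = 0.085·3.651 = 0.31034.

€0.310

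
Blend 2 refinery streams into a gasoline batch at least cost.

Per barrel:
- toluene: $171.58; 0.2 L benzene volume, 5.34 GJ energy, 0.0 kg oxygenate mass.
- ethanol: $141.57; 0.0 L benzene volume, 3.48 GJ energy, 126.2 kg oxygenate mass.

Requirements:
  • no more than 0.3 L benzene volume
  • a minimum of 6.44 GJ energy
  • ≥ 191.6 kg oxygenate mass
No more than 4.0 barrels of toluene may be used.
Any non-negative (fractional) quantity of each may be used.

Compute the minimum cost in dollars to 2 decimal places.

Treat it as an LP. Let x1 = barrels of toluene, x2 = barrels of ethanol.
Minimize 171.58x1 + 141.57x2 subject to:
  0.2x1 ≤ 0.3   (benzene volume)
  5.34x1 + 3.48x2 ≥ 6.44   (energy)
  126.2x2 ≥ 191.6   (oxygenate mass)
  x1 ≤ 4
  x1, x2 ≥ 0.
Both inputs are positive at the optimum. There the energy and oxygenate mass constraints are tight.
That vertex is x1 = 0.216587, x2 = 1.51823.
Total cost: 171.58·0.216587 + 141.57·1.51823 = 252.0978.

$252.10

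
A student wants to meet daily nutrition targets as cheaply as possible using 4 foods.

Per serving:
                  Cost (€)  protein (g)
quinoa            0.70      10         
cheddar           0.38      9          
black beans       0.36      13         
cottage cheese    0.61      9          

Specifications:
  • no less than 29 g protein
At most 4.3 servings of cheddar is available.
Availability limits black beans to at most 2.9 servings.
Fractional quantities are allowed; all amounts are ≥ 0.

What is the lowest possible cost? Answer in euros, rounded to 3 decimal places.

Let x1 = servings of quinoa, x2 = servings of cheddar, x3 = servings of black beans, x4 = servings of cottage cheese.
Minimize 0.7x1 + 0.38x2 + 0.36x3 + 0.61x4 with:
  10x1 + 9x2 + 13x3 + 9x4 ≥ 29   (protein)
  x2 ≤ 4.3
  x3 ≤ 2.9
  x1, x2, x3, x4 ≥ 0.
The minimum-cost mix takes nothing from quinoa, cheddar, cottage cheese — only black beans. Binding constraint: protein.
Optimal quantities: black beans = 2.231 servings.
Objective = 0.36·2.231 = 0.80316.

€0.803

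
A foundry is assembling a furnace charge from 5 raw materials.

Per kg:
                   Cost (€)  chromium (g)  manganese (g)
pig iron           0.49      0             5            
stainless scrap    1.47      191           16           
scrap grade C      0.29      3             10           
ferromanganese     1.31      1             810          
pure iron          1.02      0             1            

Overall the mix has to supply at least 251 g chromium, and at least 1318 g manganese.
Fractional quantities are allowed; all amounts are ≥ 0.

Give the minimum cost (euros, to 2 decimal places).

Let x1 = kg of pig iron, x2 = kg of stainless scrap, x3 = kg of scrap grade C, x4 = kg of ferromanganese, x5 = kg of pure iron.
Minimize 0.49x1 + 1.47x2 + 0.29x3 + 1.31x4 + 1.02x5 subject to:
  191x2 + 3x3 + 1x4 ≥ 251   (chromium)
  5x1 + 16x2 + 10x3 + 810x4 + 1x5 ≥ 1318   (manganese)
  x1, x2, x3, x4, x5 ≥ 0.
The optimal basis is {stainless scrap, ferromanganese}; pig iron, scrap grade C, pure iron drop out. The chromium and manganese requirements are met with equality.
That vertex is x2 = 1.306, x4 = 1.601.
Objective = 1.47·1.306 + 1.31·1.601 = 4.0171.

€4.02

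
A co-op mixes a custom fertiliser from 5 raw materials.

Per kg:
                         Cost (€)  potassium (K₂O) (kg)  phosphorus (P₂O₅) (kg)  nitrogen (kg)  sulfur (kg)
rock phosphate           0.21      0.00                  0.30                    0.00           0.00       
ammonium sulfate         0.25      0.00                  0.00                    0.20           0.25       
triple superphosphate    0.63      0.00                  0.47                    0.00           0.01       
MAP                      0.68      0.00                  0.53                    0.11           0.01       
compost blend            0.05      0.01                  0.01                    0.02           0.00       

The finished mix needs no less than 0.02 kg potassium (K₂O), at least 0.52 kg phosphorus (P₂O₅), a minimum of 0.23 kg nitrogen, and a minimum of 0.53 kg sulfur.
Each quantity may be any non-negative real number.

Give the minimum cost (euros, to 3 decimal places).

Let x1 = kg of rock phosphate, x2 = kg of ammonium sulfate, x3 = kg of triple superphosphate, x4 = kg of MAP, x5 = kg of compost blend.
min 0.21x1 + 0.25x2 + 0.63x3 + 0.68x4 + 0.05x5 s.t.:
  0.01x5 ≥ 0.02   (potassium (K₂O))
  0.3x1 + 0.47x3 + 0.53x4 + 0.01x5 ≥ 0.52   (phosphorus (P₂O₅))
  0.2x2 + 0.11x4 + 0.02x5 ≥ 0.23   (nitrogen)
  0.25x2 + 0.01x3 + 0.01x4 ≥ 0.53   (sulfur)
  x1, x2, x3, x4, x5 ≥ 0.
At the optimum only rock phosphate, ammonium sulfate, compost blend are positive (triple superphosphate, MAP = 0). There the potassium (K₂O), phosphorus (P₂O₅), sulfur constraints are tight.
Optimal quantities: rock phosphate = 1.667 kg, ammonium sulfate = 2.12 kg, compost blend = 2 kg.
Objective = 0.21·1.667 + 0.25·2.12 + 0.05·2 = 0.98007.

€0.980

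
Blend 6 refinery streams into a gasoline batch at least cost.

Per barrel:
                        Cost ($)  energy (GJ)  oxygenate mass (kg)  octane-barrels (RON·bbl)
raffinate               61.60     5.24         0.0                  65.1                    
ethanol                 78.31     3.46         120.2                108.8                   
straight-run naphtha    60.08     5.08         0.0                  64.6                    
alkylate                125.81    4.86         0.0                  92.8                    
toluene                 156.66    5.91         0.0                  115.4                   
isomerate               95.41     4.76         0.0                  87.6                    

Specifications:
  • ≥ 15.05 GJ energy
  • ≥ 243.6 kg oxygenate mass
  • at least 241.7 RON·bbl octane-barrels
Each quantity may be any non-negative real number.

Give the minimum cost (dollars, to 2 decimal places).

$253.20

Let x1 = barrels of raffinate, x2 = barrels of ethanol, x3 = barrels of straight-run naphtha, x4 = barrels of alkylate, x5 = barrels of toluene, x6 = barrels of isomerate.
Minimise 61.6x1 + 78.31x2 + 60.08x3 + 125.81x4 + 156.66x5 + 95.41x6 subject to:
  5.24x1 + 3.46x2 + 5.08x3 + 4.86x4 + 5.91x5 + 4.76x6 ≥ 15.05   (energy)
  120.2x2 ≥ 243.6   (oxygenate mass)
  65.1x1 + 108.8x2 + 64.6x3 + 92.8x4 + 115.4x5 + 87.6x6 ≥ 241.7   (octane-barrels)
  x1, x2, x3, x4, x5, x6 ≥ 0.
The minimum-cost mix takes nothing from straight-run naphtha, alkylate, toluene, isomerate — only raffinate, ethanol. There the energy and oxygenate mass constraints are tight.
So raffinate = 1.53395 barrels, ethanol = 2.02662 barrels.
Cost = 61.6·1.53395 + 78.31·2.02662 = 253.1959.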